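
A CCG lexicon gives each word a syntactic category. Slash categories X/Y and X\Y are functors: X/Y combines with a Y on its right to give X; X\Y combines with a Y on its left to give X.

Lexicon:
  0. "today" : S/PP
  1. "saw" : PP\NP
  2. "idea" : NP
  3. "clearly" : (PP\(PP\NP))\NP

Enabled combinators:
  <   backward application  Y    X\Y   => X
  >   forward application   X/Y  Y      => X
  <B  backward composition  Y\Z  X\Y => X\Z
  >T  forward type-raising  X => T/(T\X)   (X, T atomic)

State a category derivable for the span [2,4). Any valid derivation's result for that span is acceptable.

PP\(PP\NP)

[0,4] S   >
  [0,1] "today" : S/PP
  [1,4] PP   <
    [1,2] "saw" : PP\NP
    [2,4] PP\(PP\NP)   <
      [2,3] "idea" : NP
      [3,4] "clearly" : (PP\(PP\NP))\NP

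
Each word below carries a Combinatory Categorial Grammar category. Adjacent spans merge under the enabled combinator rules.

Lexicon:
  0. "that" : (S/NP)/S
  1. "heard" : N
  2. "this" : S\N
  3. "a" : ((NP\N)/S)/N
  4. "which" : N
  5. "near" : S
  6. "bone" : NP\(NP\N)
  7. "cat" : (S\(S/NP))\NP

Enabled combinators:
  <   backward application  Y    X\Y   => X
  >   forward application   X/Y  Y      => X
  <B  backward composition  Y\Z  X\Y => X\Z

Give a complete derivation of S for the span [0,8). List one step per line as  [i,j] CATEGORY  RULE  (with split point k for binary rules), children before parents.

[0,1] (S/NP)/S  lex  "that"
[1,2] N  lex  "heard"
[2,3] S\N  lex  "this"
[1,3] S  <  k=2
[0,3] S/NP  >  k=1
[3,4] ((NP\N)/S)/N  lex  "a"
[4,5] N  lex  "which"
[3,5] (NP\N)/S  >  k=4
[5,6] S  lex  "near"
[3,6] NP\N  >  k=5
[6,7] NP\(NP\N)  lex  "bone"
[3,7] NP  <  k=6
[7,8] (S\(S/NP))\NP  lex  "cat"
[3,8] S\(S/NP)  <  k=7
[0,8] S  <  k=3

[0,8] S   <
  [0,3] S/NP   >
    [0,1] "that" : (S/NP)/S
    [1,3] S   <
      [1,2] "heard" : N
      [2,3] "this" : S\N
  [3,8] S\(S/NP)   <
    [3,7] NP   <
      [3,6] NP\N   >
        [3,5] (NP\N)/S   >
          [3,4] "a" : ((NP\N)/S)/N
          [4,5] "which" : N
        [5,6] "near" : S
      [6,7] "bone" : NP\(NP\N)
    [7,8] "cat" : (S\(S/NP))\NP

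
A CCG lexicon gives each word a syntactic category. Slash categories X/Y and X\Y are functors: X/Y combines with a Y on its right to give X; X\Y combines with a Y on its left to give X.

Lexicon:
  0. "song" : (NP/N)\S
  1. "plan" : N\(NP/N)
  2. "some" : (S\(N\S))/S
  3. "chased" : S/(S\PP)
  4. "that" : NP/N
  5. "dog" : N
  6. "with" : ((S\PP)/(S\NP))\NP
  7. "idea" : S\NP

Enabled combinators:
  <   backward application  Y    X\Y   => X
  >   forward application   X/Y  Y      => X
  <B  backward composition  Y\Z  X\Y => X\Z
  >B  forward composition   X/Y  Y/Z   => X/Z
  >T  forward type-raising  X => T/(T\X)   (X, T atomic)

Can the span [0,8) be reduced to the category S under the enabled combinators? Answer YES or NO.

YES

[0,8] S   <
  [0,2] N\S   <B
    [0,1] "song" : (NP/N)\S
    [1,2] "plan" : N\(NP/N)
  [2,8] S\(N\S)   >
    [2,3] "some" : (S\(N\S))/S
    [3,8] S   >
      [3,4] "chased" : S/(S\PP)
      [4,8] S\PP   >
        [4,7] (S\PP)/(S\NP)   <
          [4,6] NP   >
            [4,5] "that" : NP/N
            [5,6] "dog" : N
          [6,7] "with" : ((S\PP)/(S\NP))\NP
        [7,8] "idea" : S\NP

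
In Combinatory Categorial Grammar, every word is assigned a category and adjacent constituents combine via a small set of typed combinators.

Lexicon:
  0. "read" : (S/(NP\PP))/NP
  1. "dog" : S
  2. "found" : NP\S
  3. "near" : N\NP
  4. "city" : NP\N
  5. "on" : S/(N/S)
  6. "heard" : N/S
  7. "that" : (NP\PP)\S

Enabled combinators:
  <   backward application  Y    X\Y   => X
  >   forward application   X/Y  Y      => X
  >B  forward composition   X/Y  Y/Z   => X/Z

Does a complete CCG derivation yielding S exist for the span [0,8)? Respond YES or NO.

YES

[0,8] S   >
  [0,5] S/(NP\PP)   >
    [0,1] "read" : (S/(NP\PP))/NP
    [1,5] NP   <
      [1,4] N   <
        [1,3] NP   <
          [1,2] "dog" : S
          [2,3] "found" : NP\S
        [3,4] "near" : N\NP
      [4,5] "city" : NP\N
  [5,8] NP\PP   <
    [5,7] S   >
      [5,6] "on" : S/(N/S)
      [6,7] "heard" : N/S
    [7,8] "that" : (NP\PP)\S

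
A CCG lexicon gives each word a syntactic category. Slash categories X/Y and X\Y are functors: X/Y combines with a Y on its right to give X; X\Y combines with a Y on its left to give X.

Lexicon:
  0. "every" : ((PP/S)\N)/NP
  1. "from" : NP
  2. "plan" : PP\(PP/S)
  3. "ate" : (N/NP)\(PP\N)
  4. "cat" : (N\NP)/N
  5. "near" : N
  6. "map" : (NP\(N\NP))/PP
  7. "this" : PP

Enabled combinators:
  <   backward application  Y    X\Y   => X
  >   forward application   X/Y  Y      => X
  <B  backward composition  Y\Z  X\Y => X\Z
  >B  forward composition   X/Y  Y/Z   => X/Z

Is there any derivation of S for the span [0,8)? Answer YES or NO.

((PP/S)\N)/NP NP PP\(PP/S) (N/NP)\(PP\N) (N\NP)/N N (NP\(N\NP))/PP PP
CKY chart[0,8] = {N}; S ∉ chart

NO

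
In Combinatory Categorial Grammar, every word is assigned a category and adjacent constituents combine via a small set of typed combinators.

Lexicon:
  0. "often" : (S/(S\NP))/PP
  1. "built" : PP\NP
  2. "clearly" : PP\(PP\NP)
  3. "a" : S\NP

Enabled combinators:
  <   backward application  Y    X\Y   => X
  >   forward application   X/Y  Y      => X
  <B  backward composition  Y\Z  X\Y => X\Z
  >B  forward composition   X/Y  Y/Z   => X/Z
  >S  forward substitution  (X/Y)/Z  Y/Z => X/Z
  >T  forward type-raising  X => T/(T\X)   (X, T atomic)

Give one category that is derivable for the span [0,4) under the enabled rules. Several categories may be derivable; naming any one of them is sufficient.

S

[0,4] S   >
  [0,3] S/(S\NP)   >
    [0,1] "often" : (S/(S\NP))/PP
    [1,3] PP   <
      [1,2] "built" : PP\NP
      [2,3] "clearly" : PP\(PP\NP)
  [3,4] "a" : S\NP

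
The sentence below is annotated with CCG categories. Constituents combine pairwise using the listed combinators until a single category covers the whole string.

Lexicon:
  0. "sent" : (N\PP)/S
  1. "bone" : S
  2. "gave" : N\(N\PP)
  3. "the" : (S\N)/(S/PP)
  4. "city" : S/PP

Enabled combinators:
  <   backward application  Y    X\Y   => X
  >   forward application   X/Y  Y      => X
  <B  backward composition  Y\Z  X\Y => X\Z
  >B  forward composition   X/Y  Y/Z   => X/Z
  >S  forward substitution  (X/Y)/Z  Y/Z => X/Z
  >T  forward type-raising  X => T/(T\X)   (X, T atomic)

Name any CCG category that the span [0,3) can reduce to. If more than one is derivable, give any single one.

N

[0,5] S   <
  [0,3] N   <
    [0,2] N\PP   >
      [0,1] "sent" : (N\PP)/S
      [1,2] "bone" : S
    [2,3] "gave" : N\(N\PP)
  [3,5] S\N   >
    [3,4] "the" : (S\N)/(S/PP)
    [4,5] "city" : S/PP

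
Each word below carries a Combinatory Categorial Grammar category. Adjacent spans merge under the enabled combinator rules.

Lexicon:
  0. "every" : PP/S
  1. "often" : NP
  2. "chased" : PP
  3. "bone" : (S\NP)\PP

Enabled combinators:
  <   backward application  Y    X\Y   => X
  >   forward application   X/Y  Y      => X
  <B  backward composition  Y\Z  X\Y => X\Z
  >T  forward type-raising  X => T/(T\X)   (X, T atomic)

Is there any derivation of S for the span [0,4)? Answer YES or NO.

PP/S NP PP (S\NP)\PP
CKY chart[0,4] = {N/(N\PP), NP/(NP\PP), PP, PP/(PP\PP), S/(S\PP)}; S ∉ chart

NO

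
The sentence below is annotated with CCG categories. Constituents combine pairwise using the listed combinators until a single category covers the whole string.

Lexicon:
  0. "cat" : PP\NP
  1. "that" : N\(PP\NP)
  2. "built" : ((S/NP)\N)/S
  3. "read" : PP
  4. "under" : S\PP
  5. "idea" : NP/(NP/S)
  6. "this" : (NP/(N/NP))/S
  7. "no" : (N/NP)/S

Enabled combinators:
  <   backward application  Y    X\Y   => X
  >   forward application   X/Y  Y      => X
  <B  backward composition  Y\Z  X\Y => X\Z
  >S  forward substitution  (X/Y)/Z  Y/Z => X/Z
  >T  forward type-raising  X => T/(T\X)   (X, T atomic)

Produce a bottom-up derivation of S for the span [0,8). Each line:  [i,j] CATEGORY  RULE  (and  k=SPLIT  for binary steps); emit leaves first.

[0,1] PP\NP  lex  "cat"
[1,2] N\(PP\NP)  lex  "that"
[0,2] N  <  k=1
[2,3] ((S/NP)\N)/S  lex  "built"
[3,4] PP  lex  "read"
[4,5] S\PP  lex  "under"
[3,5] S  <  k=4
[2,5] (S/NP)\N  >  k=3
[0,5] S/NP  <  k=2
[5,6] NP/(NP/S)  lex  "idea"
[6,7] (NP/(N/NP))/S  lex  "this"
[7,8] (N/NP)/S  lex  "no"
[6,8] NP/S  >S  k=7
[5,8] NP  >  k=6
[0,8] S  >  k=5

[0,8] S   >
  [0,5] S/NP   <
    [0,2] N   <
      [0,1] "cat" : PP\NP
      [1,2] "that" : N\(PP\NP)
    [2,5] (S/NP)\N   >
      [2,3] "built" : ((S/NP)\N)/S
      [3,5] S   <
        [3,4] "read" : PP
        [4,5] "under" : S\PP
  [5,8] NP   >
    [5,6] "idea" : NP/(NP/S)
    [6,8] NP/S   >S
      [6,7] "this" : (NP/(N/NP))/S
      [7,8] "no" : (N/NP)/S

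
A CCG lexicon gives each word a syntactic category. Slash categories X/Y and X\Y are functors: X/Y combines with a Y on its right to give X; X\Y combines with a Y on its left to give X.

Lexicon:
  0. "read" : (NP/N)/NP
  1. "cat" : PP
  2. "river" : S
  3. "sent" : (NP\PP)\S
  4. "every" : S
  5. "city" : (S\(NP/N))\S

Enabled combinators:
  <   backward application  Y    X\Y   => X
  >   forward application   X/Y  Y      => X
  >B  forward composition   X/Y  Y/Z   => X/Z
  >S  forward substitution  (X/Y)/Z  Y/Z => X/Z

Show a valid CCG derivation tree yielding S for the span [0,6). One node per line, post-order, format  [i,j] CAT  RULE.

[0,6] S   <
  [0,4] NP/N   >
    [0,1] "read" : (NP/N)/NP
    [1,4] NP   <
      [1,2] "cat" : PP
      [2,4] NP\PP   <
        [2,3] "river" : S
        [3,4] "sent" : (NP\PP)\S
  [4,6] S\(NP/N)   <
    [4,5] "every" : S
    [5,6] "city" : (S\(NP/N))\S

[0,1] (NP/N)/NP  lex  "read"
[1,2] PP  lex  "cat"
[2,3] S  lex  "river"
[3,4] (NP\PP)\S  lex  "sent"
[2,4] NP\PP  <  k=3
[1,4] NP  <  k=2
[0,4] NP/N  >  k=1
[4,5] S  lex  "every"
[5,6] (S\(NP/N))\S  lex  "city"
[4,6] S\(NP/N)  <  k=5
[0,6] S  <  k=4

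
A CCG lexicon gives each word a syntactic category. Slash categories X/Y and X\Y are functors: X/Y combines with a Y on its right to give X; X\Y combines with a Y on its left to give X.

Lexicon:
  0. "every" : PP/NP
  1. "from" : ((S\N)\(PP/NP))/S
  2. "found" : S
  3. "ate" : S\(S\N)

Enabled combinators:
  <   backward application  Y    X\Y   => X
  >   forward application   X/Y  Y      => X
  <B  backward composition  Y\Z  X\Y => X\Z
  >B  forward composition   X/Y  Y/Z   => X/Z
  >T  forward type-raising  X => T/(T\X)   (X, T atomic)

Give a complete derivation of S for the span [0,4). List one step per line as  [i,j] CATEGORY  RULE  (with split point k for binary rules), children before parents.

[0,1] PP/NP  lex  "every"
[1,2] ((S\N)\(PP/NP))/S  lex  "from"
[2,3] S  lex  "found"
[1,3] (S\N)\(PP/NP)  >  k=2
[0,3] S\N  <  k=1
[3,4] S\(S\N)  lex  "ate"
[0,4] S  <  k=3

[0,4] S   <
  [0,3] S\N   <
    [0,1] "every" : PP/NP
    [1,3] (S\N)\(PP/NP)   >
      [1,2] "from" : ((S\N)\(PP/NP))/S
      [2,3] "found" : S
  [3,4] "ate" : S\(S\N)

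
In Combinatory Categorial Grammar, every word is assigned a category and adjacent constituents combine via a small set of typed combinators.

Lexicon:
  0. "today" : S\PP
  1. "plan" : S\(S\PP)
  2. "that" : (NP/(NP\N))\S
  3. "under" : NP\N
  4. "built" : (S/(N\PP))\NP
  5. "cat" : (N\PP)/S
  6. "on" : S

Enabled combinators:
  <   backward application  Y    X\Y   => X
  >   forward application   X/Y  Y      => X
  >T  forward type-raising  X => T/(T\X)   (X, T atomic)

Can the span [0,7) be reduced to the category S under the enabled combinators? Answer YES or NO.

YES

[0,7] S   >
  [0,5] S/(N\PP)   <
    [0,4] NP   >
      [0,3] NP/(NP\N)   <
        [0,2] S   <
          [0,1] "today" : S\PP
          [1,2] "plan" : S\(S\PP)
        [2,3] "that" : (NP/(NP\N))\S
      [3,4] "under" : NP\N
    [4,5] "built" : (S/(N\PP))\NP
  [5,7] N\PP   >
    [5,6] "cat" : (N\PP)/S
    [6,7] "on" : S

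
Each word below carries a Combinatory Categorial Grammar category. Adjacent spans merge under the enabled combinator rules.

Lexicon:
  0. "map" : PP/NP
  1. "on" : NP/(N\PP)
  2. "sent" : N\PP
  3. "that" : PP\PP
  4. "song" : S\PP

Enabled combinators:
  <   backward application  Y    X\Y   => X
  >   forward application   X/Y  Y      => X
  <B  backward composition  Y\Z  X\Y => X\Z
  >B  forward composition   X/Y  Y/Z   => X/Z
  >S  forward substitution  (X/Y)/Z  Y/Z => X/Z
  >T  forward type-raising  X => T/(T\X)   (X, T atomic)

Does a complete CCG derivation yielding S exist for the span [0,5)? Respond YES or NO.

[0,5] S   <
  [0,3] PP   >
    [0,1] "map" : PP/NP
    [1,3] NP   >
      [1,2] "on" : NP/(N\PP)
      [2,3] "sent" : N\PP
  [3,5] S\PP   <B
    [3,4] "that" : PP\PP
    [4,5] "song" : S\PP

YES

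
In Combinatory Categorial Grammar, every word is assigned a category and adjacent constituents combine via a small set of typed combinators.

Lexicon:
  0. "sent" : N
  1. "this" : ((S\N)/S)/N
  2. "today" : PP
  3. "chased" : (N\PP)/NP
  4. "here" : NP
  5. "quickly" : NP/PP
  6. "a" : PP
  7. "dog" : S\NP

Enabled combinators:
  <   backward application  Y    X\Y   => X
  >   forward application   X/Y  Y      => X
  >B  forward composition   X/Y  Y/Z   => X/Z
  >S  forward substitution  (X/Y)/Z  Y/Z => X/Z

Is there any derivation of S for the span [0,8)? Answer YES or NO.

YES

[0,8] S   <
  [0,1] "sent" : N
  [1,8] S\N   >
    [1,5] (S\N)/S   >
      [1,2] "this" : ((S\N)/S)/N
      [2,5] N   <
        [2,3] "today" : PP
        [3,5] N\PP   >
          [3,4] "chased" : (N\PP)/NP
          [4,5] "here" : NP
    [5,8] S   <
      [5,7] NP   >
        [5,6] "quickly" : NP/PP
        [6,7] "a" : PP
      [7,8] "dog" : S\NP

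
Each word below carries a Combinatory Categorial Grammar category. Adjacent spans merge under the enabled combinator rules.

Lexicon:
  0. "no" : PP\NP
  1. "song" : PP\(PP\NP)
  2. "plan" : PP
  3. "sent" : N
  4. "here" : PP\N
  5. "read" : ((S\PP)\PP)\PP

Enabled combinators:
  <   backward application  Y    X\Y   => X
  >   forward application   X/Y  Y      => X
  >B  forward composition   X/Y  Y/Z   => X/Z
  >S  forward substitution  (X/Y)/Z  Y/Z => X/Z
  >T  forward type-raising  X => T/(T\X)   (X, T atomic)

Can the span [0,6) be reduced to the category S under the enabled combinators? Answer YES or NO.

[0,6] S   <
  [0,2] PP   <
    [0,1] "no" : PP\NP
    [1,2] "song" : PP\(PP\NP)
  [2,6] S\PP   <
    [2,3] "plan" : PP
    [3,6] (S\PP)\PP   <
      [3,5] PP   >
        [3,4] PP/(PP\N)   >T
          [3,4] "sent" : N
        [4,5] "here" : PP\N
      [5,6] "read" : ((S\PP)\PP)\PP

YES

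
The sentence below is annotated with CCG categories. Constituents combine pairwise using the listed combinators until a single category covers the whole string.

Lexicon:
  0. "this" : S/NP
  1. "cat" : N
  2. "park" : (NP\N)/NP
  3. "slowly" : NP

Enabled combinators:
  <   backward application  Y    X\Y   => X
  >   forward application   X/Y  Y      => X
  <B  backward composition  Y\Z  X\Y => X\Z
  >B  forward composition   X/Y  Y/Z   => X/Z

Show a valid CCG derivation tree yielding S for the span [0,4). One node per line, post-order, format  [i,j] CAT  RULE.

[0,1] S/NP  lex  "this"
[1,2] N  lex  "cat"
[2,3] (NP\N)/NP  lex  "park"
[3,4] NP  lex  "slowly"
[2,4] NP\N  >  k=3
[1,4] NP  <  k=2
[0,4] S  >  k=1

[0,4] S   >
  [0,1] "this" : S/NP
  [1,4] NP   <
    [1,2] "cat" : N
    [2,4] NP\N   >
      [2,3] "park" : (NP\N)/NP
      [3,4] "slowly" : NP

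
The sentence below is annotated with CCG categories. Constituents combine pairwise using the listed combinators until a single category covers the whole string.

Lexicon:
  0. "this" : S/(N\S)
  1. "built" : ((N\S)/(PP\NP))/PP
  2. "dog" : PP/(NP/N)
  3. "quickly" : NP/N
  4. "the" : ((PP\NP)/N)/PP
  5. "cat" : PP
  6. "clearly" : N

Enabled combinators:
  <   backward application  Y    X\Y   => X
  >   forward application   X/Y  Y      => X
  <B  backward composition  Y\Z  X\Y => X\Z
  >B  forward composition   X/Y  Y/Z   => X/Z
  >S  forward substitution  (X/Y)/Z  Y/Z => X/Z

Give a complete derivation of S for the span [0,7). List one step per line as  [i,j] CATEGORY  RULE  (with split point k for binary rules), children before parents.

[0,1] S/(N\S)  lex  "this"
[1,2] ((N\S)/(PP\NP))/PP  lex  "built"
[2,3] PP/(NP/N)  lex  "dog"
[3,4] NP/N  lex  "quickly"
[2,4] PP  >  k=3
[1,4] (N\S)/(PP\NP)  >  k=2
[4,5] ((PP\NP)/N)/PP  lex  "the"
[5,6] PP  lex  "cat"
[4,6] (PP\NP)/N  >  k=5
[6,7] N  lex  "clearly"
[4,7] PP\NP  >  k=6
[1,7] N\S  >  k=4
[0,7] S  >  k=1

[0,7] S   >
  [0,1] "this" : S/(N\S)
  [1,7] N\S   >
    [1,4] (N\S)/(PP\NP)   >
      [1,2] "built" : ((N\S)/(PP\NP))/PP
      [2,4] PP   >
        [2,3] "dog" : PP/(NP/N)
        [3,4] "quickly" : NP/N
    [4,7] PP\NP   >
      [4,6] (PP\NP)/N   >
        [4,5] "the" : ((PP\NP)/N)/PP
        [5,6] "cat" : PP
      [6,7] "clearly" : N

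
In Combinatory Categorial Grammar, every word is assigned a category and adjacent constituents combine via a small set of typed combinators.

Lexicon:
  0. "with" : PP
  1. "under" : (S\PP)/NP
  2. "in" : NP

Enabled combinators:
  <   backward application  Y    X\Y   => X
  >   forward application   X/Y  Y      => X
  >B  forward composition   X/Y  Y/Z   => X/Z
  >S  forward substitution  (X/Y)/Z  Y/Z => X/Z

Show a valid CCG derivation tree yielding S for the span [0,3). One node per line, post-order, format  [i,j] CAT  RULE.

[0,1] PP  lex  "with"
[1,2] (S\PP)/NP  lex  "under"
[2,3] NP  lex  "in"
[1,3] S\PP  >  k=2
[0,3] S  <  k=1

[0,3] S   <
  [0,1] "with" : PP
  [1,3] S\PP   >
    [1,2] "under" : (S\PP)/NP
    [2,3] "in" : NP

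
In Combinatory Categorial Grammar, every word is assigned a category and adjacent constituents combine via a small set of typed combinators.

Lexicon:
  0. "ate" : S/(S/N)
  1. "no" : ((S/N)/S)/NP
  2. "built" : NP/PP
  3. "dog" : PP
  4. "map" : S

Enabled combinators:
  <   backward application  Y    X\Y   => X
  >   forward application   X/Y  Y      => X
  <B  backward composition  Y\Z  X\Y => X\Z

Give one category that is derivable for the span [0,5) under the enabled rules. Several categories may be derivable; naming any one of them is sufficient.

S

[0,5] S   >
  [0,1] "ate" : S/(S/N)
  [1,5] S/N   >
    [1,4] (S/N)/S   >
      [1,2] "no" : ((S/N)/S)/NP
      [2,4] NP   >
        [2,3] "built" : NP/PP
        [3,4] "dog" : PP
    [4,5] "map" : S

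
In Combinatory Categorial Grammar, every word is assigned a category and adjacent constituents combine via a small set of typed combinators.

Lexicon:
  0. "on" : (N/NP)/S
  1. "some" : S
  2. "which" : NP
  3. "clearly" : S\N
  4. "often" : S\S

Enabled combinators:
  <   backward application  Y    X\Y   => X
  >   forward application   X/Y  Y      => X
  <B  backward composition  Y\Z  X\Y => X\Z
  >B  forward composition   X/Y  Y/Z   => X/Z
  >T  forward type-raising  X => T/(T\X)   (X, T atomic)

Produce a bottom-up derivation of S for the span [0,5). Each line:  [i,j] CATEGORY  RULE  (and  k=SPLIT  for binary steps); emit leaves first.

[0,5] S   <
  [0,3] N   >
    [0,2] N/NP   >
      [0,1] "on" : (N/NP)/S
      [1,2] "some" : S
    [2,3] "which" : NP
  [3,5] S\N   <B
    [3,4] "clearly" : S\N
    [4,5] "often" : S\S

[0,1] (N/NP)/S  lex  "on"
[1,2] S  lex  "some"
[0,2] N/NP  >  k=1
[2,3] NP  lex  "which"
[0,3] N  >  k=2
[3,4] S\N  lex  "clearly"
[4,5] S\S  lex  "often"
[3,5] S\N  <B  k=4
[0,5] S  <  k=3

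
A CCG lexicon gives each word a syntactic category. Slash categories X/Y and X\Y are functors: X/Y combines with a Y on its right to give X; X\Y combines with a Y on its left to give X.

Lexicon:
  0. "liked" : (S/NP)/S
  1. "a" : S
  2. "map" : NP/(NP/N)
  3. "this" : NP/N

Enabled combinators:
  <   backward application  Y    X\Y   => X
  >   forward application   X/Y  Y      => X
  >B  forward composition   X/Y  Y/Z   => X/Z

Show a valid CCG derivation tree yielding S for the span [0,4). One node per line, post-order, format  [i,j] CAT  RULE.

[0,4] S   >
  [0,2] S/NP   >
    [0,1] "liked" : (S/NP)/S
    [1,2] "a" : S
  [2,4] NP   >
    [2,3] "map" : NP/(NP/N)
    [3,4] "this" : NP/N

[0,1] (S/NP)/S  lex  "liked"
[1,2] S  lex  "a"
[0,2] S/NP  >  k=1
[2,3] NP/(NP/N)  lex  "map"
[3,4] NP/N  lex  "this"
[2,4] NP  >  k=3
[0,4] S  >  k=2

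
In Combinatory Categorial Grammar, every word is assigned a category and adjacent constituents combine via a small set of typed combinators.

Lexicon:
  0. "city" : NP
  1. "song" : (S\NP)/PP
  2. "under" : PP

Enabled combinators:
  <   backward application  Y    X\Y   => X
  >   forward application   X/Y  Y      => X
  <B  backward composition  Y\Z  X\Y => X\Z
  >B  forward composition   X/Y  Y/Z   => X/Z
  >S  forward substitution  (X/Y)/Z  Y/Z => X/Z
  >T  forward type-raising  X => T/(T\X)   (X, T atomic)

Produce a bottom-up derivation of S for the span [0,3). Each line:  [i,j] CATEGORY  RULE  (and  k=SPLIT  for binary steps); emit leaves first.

[0,3] S   >
  [0,1] S/(S\NP)   >T
    [0,1] "city" : NP
  [1,3] S\NP   >
    [1,2] "song" : (S\NP)/PP
    [2,3] "under" : PP

[0,1] NP  lex  "city"
[0,1] S/(S\NP)  >T
[1,2] (S\NP)/PP  lex  "song"
[2,3] PP  lex  "under"
[1,3] S\NP  >  k=2
[0,3] S  >  k=1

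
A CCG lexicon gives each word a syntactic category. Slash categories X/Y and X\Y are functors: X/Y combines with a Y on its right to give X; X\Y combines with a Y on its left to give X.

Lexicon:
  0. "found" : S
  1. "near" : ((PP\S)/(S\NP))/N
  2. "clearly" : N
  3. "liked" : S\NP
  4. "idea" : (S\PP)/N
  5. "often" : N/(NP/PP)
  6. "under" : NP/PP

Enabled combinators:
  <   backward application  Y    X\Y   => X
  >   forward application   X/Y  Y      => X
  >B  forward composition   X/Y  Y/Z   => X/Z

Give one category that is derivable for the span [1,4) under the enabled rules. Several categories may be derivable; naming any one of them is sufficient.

[0,7] S   <
  [0,4] PP   <
    [0,1] "found" : S
    [1,4] PP\S   >
      [1,3] (PP\S)/(S\NP)   >
        [1,2] "near" : ((PP\S)/(S\NP))/N
        [2,3] "clearly" : N
      [3,4] "liked" : S\NP
  [4,7] S\PP   >
    [4,5] "idea" : (S\PP)/N
    [5,7] N   >
      [5,6] "often" : N/(NP/PP)
      [6,7] "under" : NP/PP

PP\S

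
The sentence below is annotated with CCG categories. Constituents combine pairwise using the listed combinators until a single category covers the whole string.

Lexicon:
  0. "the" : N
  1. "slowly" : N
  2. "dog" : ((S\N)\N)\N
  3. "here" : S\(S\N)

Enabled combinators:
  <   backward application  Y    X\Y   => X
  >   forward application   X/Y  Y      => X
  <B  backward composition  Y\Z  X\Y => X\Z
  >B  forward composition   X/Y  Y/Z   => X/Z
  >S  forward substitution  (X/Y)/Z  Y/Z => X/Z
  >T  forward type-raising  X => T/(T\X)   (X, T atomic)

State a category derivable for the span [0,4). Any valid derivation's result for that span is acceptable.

S

[0,4] S   <
  [0,3] S\N   <
    [0,1] "the" : N
    [1,3] (S\N)\N   <
      [1,2] "slowly" : N
      [2,3] "dog" : ((S\N)\N)\N
  [3,4] "here" : S\(S\N)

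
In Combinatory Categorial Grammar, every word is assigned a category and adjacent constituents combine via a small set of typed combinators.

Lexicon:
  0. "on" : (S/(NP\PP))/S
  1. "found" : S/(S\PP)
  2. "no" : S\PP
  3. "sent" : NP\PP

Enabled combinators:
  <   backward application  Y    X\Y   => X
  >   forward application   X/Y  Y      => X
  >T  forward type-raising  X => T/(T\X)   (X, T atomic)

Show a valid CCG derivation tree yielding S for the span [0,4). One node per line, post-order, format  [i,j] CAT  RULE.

[0,4] S   >
  [0,3] S/(NP\PP)   >
    [0,1] "on" : (S/(NP\PP))/S
    [1,3] S   >
      [1,2] "found" : S/(S\PP)
      [2,3] "no" : S\PP
  [3,4] "sent" : NP\PP

[0,1] (S/(NP\PP))/S  lex  "on"
[1,2] S/(S\PP)  lex  "found"
[2,3] S\PP  lex  "no"
[1,3] S  >  k=2
[0,3] S/(NP\PP)  >  k=1
[3,4] NP\PP  lex  "sent"
[0,4] S  >  k=3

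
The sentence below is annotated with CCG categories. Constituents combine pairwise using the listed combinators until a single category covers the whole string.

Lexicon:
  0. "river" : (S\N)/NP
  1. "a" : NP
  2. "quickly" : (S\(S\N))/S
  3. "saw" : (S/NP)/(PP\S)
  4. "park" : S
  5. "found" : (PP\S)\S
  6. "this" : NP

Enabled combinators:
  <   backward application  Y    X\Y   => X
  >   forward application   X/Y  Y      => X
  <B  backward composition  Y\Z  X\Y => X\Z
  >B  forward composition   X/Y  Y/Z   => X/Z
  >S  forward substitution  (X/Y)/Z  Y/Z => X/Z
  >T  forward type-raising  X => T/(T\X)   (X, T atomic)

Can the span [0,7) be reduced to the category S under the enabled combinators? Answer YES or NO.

YES

[0,7] S   <
  [0,2] S\N   >
    [0,1] "river" : (S\N)/NP
    [1,2] "a" : NP
  [2,7] S\(S\N)   >
    [2,3] "quickly" : (S\(S\N))/S
    [3,7] S   >
      [3,6] S/NP   >
        [3,4] "saw" : (S/NP)/(PP\S)
        [4,6] PP\S   <
          [4,5] "park" : S
          [5,6] "found" : (PP\S)\S
      [6,7] "this" : NP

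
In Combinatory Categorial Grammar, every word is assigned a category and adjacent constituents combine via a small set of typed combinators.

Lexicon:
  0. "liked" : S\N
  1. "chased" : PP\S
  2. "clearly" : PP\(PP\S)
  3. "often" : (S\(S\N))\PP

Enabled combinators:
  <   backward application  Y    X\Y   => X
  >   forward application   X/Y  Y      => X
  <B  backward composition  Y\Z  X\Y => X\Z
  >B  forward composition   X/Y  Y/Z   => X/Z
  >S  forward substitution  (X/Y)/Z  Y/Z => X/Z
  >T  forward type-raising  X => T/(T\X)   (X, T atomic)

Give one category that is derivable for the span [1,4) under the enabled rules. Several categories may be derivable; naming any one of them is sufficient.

S\(S\N)

[0,4] S   <
  [0,1] "liked" : S\N
  [1,4] S\(S\N)   <
    [1,3] PP   <
      [1,2] "chased" : PP\S
      [2,3] "clearly" : PP\(PP\S)
    [3,4] "often" : (S\(S\N))\PP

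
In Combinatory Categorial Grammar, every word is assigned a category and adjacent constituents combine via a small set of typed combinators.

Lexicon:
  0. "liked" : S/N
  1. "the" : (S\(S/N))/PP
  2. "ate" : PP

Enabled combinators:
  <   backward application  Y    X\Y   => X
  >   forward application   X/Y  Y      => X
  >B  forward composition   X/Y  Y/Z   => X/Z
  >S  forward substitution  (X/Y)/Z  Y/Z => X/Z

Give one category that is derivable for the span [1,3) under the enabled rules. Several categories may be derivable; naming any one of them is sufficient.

S\(S/N)

[0,3] S   <
  [0,1] "liked" : S/N
  [1,3] S\(S/N)   >
    [1,2] "the" : (S\(S/N))/PP
    [2,3] "ate" : PP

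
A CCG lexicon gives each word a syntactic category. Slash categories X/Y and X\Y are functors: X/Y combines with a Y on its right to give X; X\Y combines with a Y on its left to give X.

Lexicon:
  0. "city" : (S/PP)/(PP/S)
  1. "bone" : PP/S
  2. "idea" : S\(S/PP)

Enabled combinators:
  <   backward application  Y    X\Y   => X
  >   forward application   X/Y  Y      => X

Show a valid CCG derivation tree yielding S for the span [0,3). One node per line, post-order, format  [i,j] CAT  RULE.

[0,3] S   <
  [0,2] S/PP   >
    [0,1] "city" : (S/PP)/(PP/S)
    [1,2] "bone" : PP/S
  [2,3] "idea" : S\(S/PP)

[0,1] (S/PP)/(PP/S)  lex  "city"
[1,2] PP/S  lex  "bone"
[0,2] S/PP  >  k=1
[2,3] S\(S/PP)  lex  "idea"
[0,3] S  <  k=2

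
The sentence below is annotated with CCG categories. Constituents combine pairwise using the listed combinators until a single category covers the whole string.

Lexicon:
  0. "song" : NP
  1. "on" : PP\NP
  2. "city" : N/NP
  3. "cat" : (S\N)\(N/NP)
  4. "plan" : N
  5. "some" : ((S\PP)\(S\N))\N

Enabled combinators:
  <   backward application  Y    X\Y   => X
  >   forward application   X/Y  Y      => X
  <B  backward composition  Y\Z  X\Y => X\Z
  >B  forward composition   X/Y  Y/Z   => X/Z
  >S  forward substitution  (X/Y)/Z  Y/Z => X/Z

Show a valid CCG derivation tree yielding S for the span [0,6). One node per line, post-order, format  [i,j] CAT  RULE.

[0,6] S   <
  [0,2] PP   <
    [0,1] "song" : NP
    [1,2] "on" : PP\NP
  [2,6] S\PP   <
    [2,4] S\N   <
      [2,3] "city" : N/NP
      [3,4] "cat" : (S\N)\(N/NP)
    [4,6] (S\PP)\(S\N)   <
      [4,5] "plan" : N
      [5,6] "some" : ((S\PP)\(S\N))\N

[0,1] NP  lex  "song"
[1,2] PP\NP  lex  "on"
[0,2] PP  <  k=1
[2,3] N/NP  lex  "city"
[3,4] (S\N)\(N/NP)  lex  "cat"
[2,4] S\N  <  k=3
[4,5] N  lex  "plan"
[5,6] ((S\PP)\(S\N))\N  lex  "some"
[4,6] (S\PP)\(S\N)  <  k=5
[2,6] S\PP  <  k=4
[0,6] S  <  k=2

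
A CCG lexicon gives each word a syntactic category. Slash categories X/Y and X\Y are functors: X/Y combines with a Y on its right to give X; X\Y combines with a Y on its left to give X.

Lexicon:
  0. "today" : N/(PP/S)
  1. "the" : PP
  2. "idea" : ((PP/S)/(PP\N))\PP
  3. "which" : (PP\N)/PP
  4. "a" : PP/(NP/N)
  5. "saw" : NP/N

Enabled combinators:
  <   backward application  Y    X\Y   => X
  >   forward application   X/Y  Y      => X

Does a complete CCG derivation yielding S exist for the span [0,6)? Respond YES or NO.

NO

N/(PP/S) PP ((PP/S)/(PP\N))\PP (PP\N)/PP PP/(NP/N) NP/N
CKY chart[0,6] = {N}; S ∉ chart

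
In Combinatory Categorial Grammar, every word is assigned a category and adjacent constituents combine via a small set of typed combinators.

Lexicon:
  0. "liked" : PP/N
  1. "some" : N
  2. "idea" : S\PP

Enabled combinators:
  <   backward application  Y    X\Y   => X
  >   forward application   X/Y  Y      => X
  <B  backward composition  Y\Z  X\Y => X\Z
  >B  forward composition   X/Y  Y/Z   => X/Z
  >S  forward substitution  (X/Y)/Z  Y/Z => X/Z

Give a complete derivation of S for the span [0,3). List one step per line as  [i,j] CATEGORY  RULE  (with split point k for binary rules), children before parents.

[0,3] S   <
  [0,2] PP   >
    [0,1] "liked" : PP/N
    [1,2] "some" : N
  [2,3] "idea" : S\PP

[0,1] PP/N  lex  "liked"
[1,2] N  lex  "some"
[0,2] PP  >  k=1
[2,3] S\PP  lex  "idea"
[0,3] S  <  k=2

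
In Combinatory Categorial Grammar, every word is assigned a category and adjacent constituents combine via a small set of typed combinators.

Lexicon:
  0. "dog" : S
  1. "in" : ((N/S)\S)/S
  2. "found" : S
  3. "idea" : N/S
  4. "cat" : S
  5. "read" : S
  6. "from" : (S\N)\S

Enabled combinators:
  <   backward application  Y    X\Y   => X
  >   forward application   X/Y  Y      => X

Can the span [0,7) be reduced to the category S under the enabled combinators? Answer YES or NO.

S ((N/S)\S)/S S N/S S S (S\N)\S
CKY chart[0,7] = {N}; S ∉ chart

NO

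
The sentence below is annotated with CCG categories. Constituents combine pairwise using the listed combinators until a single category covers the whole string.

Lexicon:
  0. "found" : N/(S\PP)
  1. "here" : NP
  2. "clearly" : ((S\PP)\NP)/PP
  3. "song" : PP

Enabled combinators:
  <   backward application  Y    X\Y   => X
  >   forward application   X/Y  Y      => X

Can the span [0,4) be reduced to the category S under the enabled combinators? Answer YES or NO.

NO

N/(S\PP) NP ((S\PP)\NP)/PP PP
CKY chart[0,4] = {N}; S ∉ chart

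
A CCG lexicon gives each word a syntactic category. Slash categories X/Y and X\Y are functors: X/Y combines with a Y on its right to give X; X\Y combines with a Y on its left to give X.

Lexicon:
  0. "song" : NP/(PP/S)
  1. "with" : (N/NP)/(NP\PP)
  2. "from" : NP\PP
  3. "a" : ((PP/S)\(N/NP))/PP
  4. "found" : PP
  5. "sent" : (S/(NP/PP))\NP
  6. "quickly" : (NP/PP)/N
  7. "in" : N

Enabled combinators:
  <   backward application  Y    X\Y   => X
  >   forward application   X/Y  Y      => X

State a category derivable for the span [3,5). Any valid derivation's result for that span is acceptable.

[0,8] S   >
  [0,6] S/(NP/PP)   <
    [0,5] NP   >
      [0,1] "song" : NP/(PP/S)
      [1,5] PP/S   <
        [1,3] N/NP   >
          [1,2] "with" : (N/NP)/(NP\PP)
          [2,3] "from" : NP\PP
        [3,5] (PP/S)\(N/NP)   >
          [3,4] "a" : ((PP/S)\(N/NP))/PP
          [4,5] "found" : PP
    [5,6] "sent" : (S/(NP/PP))\NP
  [6,8] NP/PP   >
    [6,7] "quickly" : (NP/PP)/N
    [7,8] "in" : N

(PP/S)\(N/NP)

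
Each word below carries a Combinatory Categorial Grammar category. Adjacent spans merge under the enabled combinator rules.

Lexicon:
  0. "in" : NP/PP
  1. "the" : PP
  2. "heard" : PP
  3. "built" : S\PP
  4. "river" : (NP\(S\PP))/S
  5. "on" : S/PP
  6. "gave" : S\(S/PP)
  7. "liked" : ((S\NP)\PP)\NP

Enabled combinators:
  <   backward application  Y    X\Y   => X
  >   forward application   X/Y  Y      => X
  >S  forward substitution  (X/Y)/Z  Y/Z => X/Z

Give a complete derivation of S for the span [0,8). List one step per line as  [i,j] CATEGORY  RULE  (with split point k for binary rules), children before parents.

[0,8] S   <
  [0,2] NP   >
    [0,1] "in" : NP/PP
    [1,2] "the" : PP
  [2,8] S\NP   <
    [2,3] "heard" : PP
    [3,8] (S\NP)\PP   <
      [3,7] NP   <
        [3,4] "built" : S\PP
        [4,7] NP\(S\PP)   >
          [4,5] "river" : (NP\(S\PP))/S
          [5,7] S   <
            [5,6] "on" : S/PP
            [6,7] "gave" : S\(S/PP)
      [7,8] "liked" : ((S\NP)\PP)\NP

[0,1] NP/PP  lex  "in"
[1,2] PP  lex  "the"
[0,2] NP  >  k=1
[2,3] PP  lex  "heard"
[3,4] S\PP  lex  "built"
[4,5] (NP\(S\PP))/S  lex  "river"
[5,6] S/PP  lex  "on"
[6,7] S\(S/PP)  lex  "gave"
[5,7] S  <  k=6
[4,7] NP\(S\PP)  >  k=5
[3,7] NP  <  k=4
[7,8] ((S\NP)\PP)\NP  lex  "liked"
[3,8] (S\NP)\PP  <  k=7
[2,8] S\NP  <  k=3
[0,8] S  <  k=2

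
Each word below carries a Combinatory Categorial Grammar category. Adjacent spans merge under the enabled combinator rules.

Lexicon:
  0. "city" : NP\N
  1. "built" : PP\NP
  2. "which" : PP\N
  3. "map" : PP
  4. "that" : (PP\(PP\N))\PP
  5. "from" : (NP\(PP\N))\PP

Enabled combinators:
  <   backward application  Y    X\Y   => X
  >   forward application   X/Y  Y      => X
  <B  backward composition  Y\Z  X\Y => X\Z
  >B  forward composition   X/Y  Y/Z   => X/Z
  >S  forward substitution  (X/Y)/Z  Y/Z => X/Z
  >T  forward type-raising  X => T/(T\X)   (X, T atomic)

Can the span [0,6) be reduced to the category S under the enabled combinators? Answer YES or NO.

NO

NP\N PP\NP PP\N PP (PP\(PP\N))\PP (NP\(PP\N))\PP
CKY chart[0,6] = {N/(N\NP), NP, NP/(NP\NP), PP/(PP\NP), S/(S\NP)}; S ∉ chart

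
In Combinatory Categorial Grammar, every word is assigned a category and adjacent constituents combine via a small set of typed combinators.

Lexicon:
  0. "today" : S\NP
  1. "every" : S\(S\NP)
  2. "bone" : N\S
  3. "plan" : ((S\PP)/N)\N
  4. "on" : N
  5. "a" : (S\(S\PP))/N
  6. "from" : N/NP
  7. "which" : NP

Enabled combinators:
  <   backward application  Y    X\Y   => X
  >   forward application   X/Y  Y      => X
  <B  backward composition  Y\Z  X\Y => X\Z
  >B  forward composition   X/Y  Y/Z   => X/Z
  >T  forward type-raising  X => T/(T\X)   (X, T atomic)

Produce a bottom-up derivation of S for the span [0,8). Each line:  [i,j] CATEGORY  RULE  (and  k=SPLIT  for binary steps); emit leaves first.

[0,8] S   <
  [0,5] S\PP   >
    [0,4] (S\PP)/N   <
      [0,3] N   <
        [0,2] S   <
          [0,1] "today" : S\NP
          [1,2] "every" : S\(S\NP)
        [2,3] "bone" : N\S
      [3,4] "plan" : ((S\PP)/N)\N
    [4,5] "on" : N
  [5,8] S\(S\PP)   >
    [5,6] "a" : (S\(S\PP))/N
    [6,8] N   >
      [6,7] "from" : N/NP
      [7,8] "which" : NP

[0,1] S\NP  lex  "today"
[1,2] S\(S\NP)  lex  "every"
[0,2] S  <  k=1
[2,3] N\S  lex  "bone"
[0,3] N  <  k=2
[3,4] ((S\PP)/N)\N  lex  "plan"
[0,4] (S\PP)/N  <  k=3
[4,5] N  lex  "on"
[0,5] S\PP  >  k=4
[5,6] (S\(S\PP))/N  lex  "a"
[6,7] N/NP  lex  "from"
[7,8] NP  lex  "which"
[6,8] N  >  k=7
[5,8] S\(S\PP)  >  k=6
[0,8] S  <  k=5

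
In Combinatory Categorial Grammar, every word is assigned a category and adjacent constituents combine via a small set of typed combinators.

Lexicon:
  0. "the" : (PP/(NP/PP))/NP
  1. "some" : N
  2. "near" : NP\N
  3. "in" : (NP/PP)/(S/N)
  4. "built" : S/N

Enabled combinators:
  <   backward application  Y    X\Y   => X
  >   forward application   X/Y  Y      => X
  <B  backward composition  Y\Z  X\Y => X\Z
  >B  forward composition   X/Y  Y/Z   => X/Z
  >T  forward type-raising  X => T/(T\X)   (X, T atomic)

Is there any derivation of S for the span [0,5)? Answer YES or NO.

(PP/(NP/PP))/NP N NP\N (NP/PP)/(S/N) S/N
CKY chart[0,5] = {N/(N\PP), NP/(NP\PP), PP, PP/(PP\PP), S/(S\PP)}; S ∉ chart

NO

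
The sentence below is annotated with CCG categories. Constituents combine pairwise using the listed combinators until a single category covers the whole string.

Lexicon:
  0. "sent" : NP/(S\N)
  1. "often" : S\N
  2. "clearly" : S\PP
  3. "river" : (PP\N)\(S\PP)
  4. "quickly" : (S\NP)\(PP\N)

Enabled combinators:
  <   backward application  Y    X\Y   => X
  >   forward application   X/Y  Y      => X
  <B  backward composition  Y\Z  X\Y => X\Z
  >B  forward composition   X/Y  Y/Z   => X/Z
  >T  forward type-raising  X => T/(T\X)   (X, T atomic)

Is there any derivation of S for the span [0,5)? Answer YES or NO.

YES

[0,5] S   <
  [0,2] NP   >
    [0,1] "sent" : NP/(S\N)
    [1,2] "often" : S\N
  [2,5] S\NP   <
    [2,4] PP\N   <
      [2,3] "clearly" : S\PP
      [3,4] "river" : (PP\N)\(S\PP)
    [4,5] "quickly" : (S\NP)\(PP\N)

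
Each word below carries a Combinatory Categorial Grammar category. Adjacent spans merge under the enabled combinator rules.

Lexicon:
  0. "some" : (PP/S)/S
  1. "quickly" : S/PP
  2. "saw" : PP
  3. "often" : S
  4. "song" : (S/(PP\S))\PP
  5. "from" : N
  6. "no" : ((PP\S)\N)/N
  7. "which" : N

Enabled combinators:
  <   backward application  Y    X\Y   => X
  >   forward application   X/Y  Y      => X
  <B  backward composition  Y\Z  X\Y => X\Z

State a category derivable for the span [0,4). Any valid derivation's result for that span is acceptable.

[0,8] S   >
  [0,5] S/(PP\S)   <
    [0,4] PP   >
      [0,3] PP/S   >
        [0,1] "some" : (PP/S)/S
        [1,3] S   >
          [1,2] "quickly" : S/PP
          [2,3] "saw" : PP
      [3,4] "often" : S
    [4,5] "song" : (S/(PP\S))\PP
  [5,8] PP\S   <
    [5,6] "from" : N
    [6,8] (PP\S)\N   >
      [6,7] "no" : ((PP\S)\N)/N
      [7,8] "which" : N

PP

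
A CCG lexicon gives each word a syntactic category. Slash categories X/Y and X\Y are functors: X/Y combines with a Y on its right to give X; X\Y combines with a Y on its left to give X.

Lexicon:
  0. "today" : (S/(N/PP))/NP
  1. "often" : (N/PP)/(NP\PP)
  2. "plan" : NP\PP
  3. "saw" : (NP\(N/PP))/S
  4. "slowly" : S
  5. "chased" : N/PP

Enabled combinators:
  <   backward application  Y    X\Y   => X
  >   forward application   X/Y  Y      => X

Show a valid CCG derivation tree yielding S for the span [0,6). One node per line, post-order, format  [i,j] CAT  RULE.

[0,6] S   >
  [0,5] S/(N/PP)   >
    [0,1] "today" : (S/(N/PP))/NP
    [1,5] NP   <
      [1,3] N/PP   >
        [1,2] "often" : (N/PP)/(NP\PP)
        [2,3] "plan" : NP\PP
      [3,5] NP\(N/PP)   >
        [3,4] "saw" : (NP\(N/PP))/S
        [4,5] "slowly" : S
  [5,6] "chased" : N/PP

[0,1] (S/(N/PP))/NP  lex  "today"
[1,2] (N/PP)/(NP\PP)  lex  "often"
[2,3] NP\PP  lex  "plan"
[1,3] N/PP  >  k=2
[3,4] (NP\(N/PP))/S  lex  "saw"
[4,5] S  lex  "slowly"
[3,5] NP\(N/PP)  >  k=4
[1,5] NP  <  k=3
[0,5] S/(N/PP)  >  k=1
[5,6] N/PP  lex  "chased"
[0,6] S  >  k=5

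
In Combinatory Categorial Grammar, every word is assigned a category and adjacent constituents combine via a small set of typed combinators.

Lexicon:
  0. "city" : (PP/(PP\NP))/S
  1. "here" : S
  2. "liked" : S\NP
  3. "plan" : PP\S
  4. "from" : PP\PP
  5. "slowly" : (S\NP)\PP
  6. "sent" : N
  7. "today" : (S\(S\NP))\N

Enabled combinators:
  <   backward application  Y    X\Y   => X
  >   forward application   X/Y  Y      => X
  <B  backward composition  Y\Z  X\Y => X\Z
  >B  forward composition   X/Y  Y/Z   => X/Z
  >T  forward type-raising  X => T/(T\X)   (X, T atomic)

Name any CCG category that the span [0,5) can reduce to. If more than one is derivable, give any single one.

[0,8] S   <
  [0,6] S\NP   <
    [0,5] PP   >
      [0,2] PP/(PP\NP)   >
        [0,1] "city" : (PP/(PP\NP))/S
        [1,2] "here" : S
      [2,5] PP\NP   <B
        [2,3] "liked" : S\NP
        [3,5] PP\S   <B
          [3,4] "plan" : PP\S
          [4,5] "from" : PP\PP
    [5,6] "slowly" : (S\NP)\PP
  [6,8] S\(S\NP)   <
    [6,7] "sent" : N
    [7,8] "today" : (S\(S\NP))\N

PP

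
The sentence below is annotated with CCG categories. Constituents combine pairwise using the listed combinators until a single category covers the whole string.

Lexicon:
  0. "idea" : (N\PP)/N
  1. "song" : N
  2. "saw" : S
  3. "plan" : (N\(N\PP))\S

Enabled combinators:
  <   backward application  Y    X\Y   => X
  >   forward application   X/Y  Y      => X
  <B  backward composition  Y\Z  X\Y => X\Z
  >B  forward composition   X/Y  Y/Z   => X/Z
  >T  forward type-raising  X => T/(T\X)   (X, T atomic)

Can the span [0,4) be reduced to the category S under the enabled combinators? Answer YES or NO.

NO

(N\PP)/N N S (N\(N\PP))\S
CKY chart[0,4] = {N, N/(N\N), NP/(NP\N), PP/(PP\N), S/(S\N)}; S ∉ chart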